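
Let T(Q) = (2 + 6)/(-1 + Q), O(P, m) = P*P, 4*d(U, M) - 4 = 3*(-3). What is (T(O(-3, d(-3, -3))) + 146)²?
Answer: 21609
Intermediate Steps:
d(U, M) = -5/4 (d(U, M) = 1 + (3*(-3))/4 = 1 + (¼)*(-9) = 1 - 9/4 = -5/4)
O(P, m) = P²
T(Q) = 8/(-1 + Q)
(T(O(-3, d(-3, -3))) + 146)² = (8/(-1 + (-3)²) + 146)² = (8/(-1 + 9) + 146)² = (8/8 + 146)² = (8*(⅛) + 146)² = (1 + 146)² = 147² = 21609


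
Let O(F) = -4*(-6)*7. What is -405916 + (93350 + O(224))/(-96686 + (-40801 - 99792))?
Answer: -96315436082/237279 ≈ -4.0592e+5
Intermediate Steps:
O(F) = 168 (O(F) = 24*7 = 168)
-405916 + (93350 + O(224))/(-96686 + (-40801 - 99792)) = -405916 + (93350 + 168)/(-96686 + (-40801 - 99792)) = -405916 + 93518/(-96686 - 140593) = -405916 + 93518/(-237279) = -405916 + 93518*(-1/237279) = -405916 - 93518/237279 = -96315436082/237279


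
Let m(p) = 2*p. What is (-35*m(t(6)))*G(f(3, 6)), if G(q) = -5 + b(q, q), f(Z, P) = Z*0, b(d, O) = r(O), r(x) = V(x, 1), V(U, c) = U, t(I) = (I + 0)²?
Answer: 12600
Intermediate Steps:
t(I) = I²
r(x) = x
b(d, O) = O
f(Z, P) = 0
G(q) = -5 + q
(-35*m(t(6)))*G(f(3, 6)) = (-70*6²)*(-5 + 0) = -70*36*(-5) = -35*72*(-5) = -2520*(-5) = 12600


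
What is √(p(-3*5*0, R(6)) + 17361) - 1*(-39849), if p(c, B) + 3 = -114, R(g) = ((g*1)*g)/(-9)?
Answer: 39849 + 6*√479 ≈ 39980.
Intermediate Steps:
R(g) = -g²/9 (R(g) = (g*g)*(-⅑) = g²*(-⅑) = -g²/9)
p(c, B) = -117 (p(c, B) = -3 - 114 = -117)
√(p(-3*5*0, R(6)) + 17361) - 1*(-39849) = √(-117 + 17361) - 1*(-39849) = √17244 + 39849 = 6*√479 + 39849 = 39849 + 6*√479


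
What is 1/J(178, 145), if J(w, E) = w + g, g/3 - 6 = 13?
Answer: 1/235 ≈ 0.0042553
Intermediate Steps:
g = 57 (g = 18 + 3*13 = 18 + 39 = 57)
J(w, E) = 57 + w (J(w, E) = w + 57 = 57 + w)
1/J(178, 145) = 1/(57 + 178) = 1/235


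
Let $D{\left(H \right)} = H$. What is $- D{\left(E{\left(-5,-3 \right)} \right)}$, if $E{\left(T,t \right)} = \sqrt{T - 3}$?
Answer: $- 2 i \sqrt{2} \approx - 2.8284 i$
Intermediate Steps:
$E{\left(T,t \right)} = \sqrt{-3 + T}$
$- D{\left(E{\left(-5,-3 \right)} \right)} = - \sqrt{-3 - 5} = - \sqrt{-8} = - 2 i \sqrt{2}$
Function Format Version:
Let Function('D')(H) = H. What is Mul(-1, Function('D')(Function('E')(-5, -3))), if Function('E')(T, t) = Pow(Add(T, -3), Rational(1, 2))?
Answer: Mul(-2, I, Pow(2, Rational(1, 2))) ≈ Mul(-2.8284, I)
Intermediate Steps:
Function('E')(T, t) = Pow(Add(-3, T), Rational(1, 2))
Mul(-1, Function('D')(Function('E')(-5, -3))) = Mul(-1, Pow(Add(-3, -5), Rational(1, 2))) = Mul(-1, Pow(-8, Rational(1, 2))) = Mul(-1, Mul(2, I, Pow(2, Rational(1, 2)))) = Mul(-2, I, Pow(2, Rational(1, 2)))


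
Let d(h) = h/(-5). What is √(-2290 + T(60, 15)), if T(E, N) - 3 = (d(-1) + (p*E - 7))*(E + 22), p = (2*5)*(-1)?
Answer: I*√1301115/5 ≈ 228.13*I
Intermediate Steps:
d(h) = -h/5 (d(h) = h*(-⅕) = -h/5)
p = -10 (p = 10*(-1) = -10)
T(E, N) = 3 + (22 + E)*(-34/5 - 10*E) (T(E, N) = 3 + (-⅕*(-1) + (-10*E - 7))*(E + 22) = 3 + (⅕ + (-7 - 10*E))*(22 + E) = 3 + (-34/5 - 10*E)*(22 + E) = 3 + (22 + E)*(-34/5 - 10*E))
√(-2290 + T(60, 15)) = √(-2290 + (-733/5 - 10*60² - 1134/5*60)) = √(-2290 + (-733/5 - 10*3600 - 13608)) = √(-2290 + (-733/5 - 36000 - 13608)) = √(-2290 - 248773/5) = √(-260223/5) = I*√1301115/5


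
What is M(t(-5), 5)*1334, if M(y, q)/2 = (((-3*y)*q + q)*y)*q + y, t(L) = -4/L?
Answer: -362848/5 ≈ -72570.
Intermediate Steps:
M(y, q) = 2*y + 2*q*y*(q - 3*q*y) (M(y, q) = 2*((((-3*y)*q + q)*y)*q + y) = 2*(((-3*q*y + q)*y)*q + y) = 2*(((q - 3*q*y)*y)*q + y) = 2*((y*(q - 3*q*y))*q + y) = 2*(q*y*(q - 3*q*y) + y) = 2*(y + q*y*(q - 3*q*y)) = 2*y + 2*q*y*(q - 3*q*y))
M(t(-5), 5)*1334 = (2*(-4/(-5))*(1 + 5² - 3*(-4/(-5))*5²))*1334 = (2*(-4*(-⅕))*(1 + 25 - 3*(-4*(-⅕))*25))*1334 = (2*(⅘)*(1 + 25 - 3*⅘*25))*1334 = (2*(⅘)*(1 + 25 - 60))*1334 = (2*(⅘)*(-34))*1334 = -272/5*1334 = -362848/5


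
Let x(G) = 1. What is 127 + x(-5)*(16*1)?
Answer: 143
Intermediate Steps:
127 + x(-5)*(16*1) = 127 + 1*(16*1) = 127 + 1*16 = 127 + 16 = 143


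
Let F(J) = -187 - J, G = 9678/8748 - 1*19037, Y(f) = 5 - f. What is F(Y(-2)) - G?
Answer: 27471481/1458 ≈ 18842.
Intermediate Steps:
G = -27754333/1458 (G = 9678*(1/8748) - 19037 = 1613/1458 - 19037 = -27754333/1458 ≈ -19036.)
F(Y(-2)) - G = (-187 - (5 - 1*(-2))) - 1*(-27754333/1458) = (-187 - (5 + 2)) + 27754333/1458 = (-187 - 1*7) + 27754333/1458 = (-187 - 7) + 27754333/1458 = -194 + 27754333/1458 = 27471481/1458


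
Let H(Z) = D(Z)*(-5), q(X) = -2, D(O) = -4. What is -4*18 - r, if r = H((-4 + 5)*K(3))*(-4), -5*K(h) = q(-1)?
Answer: 8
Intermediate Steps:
K(h) = 2/5 (K(h) = -1/5*(-2) = 2/5)
H(Z) = 20 (H(Z) = -4*(-5) = 20)
r = -80 (r = 20*(-4) = -80)
-4*18 - r = -4*18 - 1*(-80) = -72 + 80 = 8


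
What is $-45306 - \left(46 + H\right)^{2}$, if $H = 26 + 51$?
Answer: $-60435$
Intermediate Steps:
$H = 77$
$-45306 - \left(46 + H\right)^{2} = -45306 - \left(46 + 77\right)^{2} = -45306 - 123^{2} = -45306 - 15129 = -60435$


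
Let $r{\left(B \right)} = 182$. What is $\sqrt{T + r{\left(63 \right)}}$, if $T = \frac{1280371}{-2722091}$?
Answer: $\frac{\sqrt{4654306459029}}{160123} \approx 13.473$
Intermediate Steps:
$T = - \frac{1280371}{2722091}$ ($T = 1280371 \left(- \frac{1}{2722091}\right) = - \frac{1280371}{2722091} \approx -0.47036$)
$\sqrt{T + r{\left(63 \right)}} = \sqrt{- \frac{1280371}{2722091} + 182} = \sqrt{\frac{494140191}{2722091}} = \frac{\sqrt{4654306459029}}{160123}$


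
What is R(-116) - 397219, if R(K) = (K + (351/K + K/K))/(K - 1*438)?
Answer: -25526868125/64264 ≈ -3.9722e+5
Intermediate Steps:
R(K) = (1 + K + 351/K)/(-438 + K) (R(K) = (K + (351/K + 1))/(K - 438) = (K + (1 + 351/K))/(-438 + K) = (1 + K + 351/K)/(-438 + K))
R(-116) - 397219 = (351 - 116 + (-116)²)/((-116)*(-438 - 116)) - 397219 = -1/116*(351 - 116 + 13456)/(-554) - 397219 = -1/116*(-1/554)*13691 - 397219 = 13691/64264 - 397219 = -25526868125/64264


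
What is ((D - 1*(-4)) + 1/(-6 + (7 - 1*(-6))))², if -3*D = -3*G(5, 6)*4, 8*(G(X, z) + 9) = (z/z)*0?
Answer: 49729/49 ≈ 1014.9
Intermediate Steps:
G(X, z) = -9 (G(X, z) = -9 + ((z/z)*0)/8 = -9 + (1*0)/8 = -9 + (⅛)*0 = -9 + 0 = -9)
D = -36 (D = -(-3*(-9))*4/3 = -9*4 = -⅓*108 = -36)
((D - 1*(-4)) + 1/(-6 + (7 - 1*(-6))))² = ((-36 - 1*(-4)) + 1/(-6 + (7 - 1*(-6))))² = ((-36 + 4) + 1/(-6 + (7 + 6)))² = (-32 + 1/(-6 + 13))² = (-32 + 1/7)² = (-32 + ⅐)² = (-223/7)² = 49729/49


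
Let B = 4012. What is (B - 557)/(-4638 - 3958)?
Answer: -3455/8596 ≈ -0.40193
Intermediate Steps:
(B - 557)/(-4638 - 3958) = (4012 - 557)/(-4638 - 3958) = 3455/(-8596) = 3455*(-1/8596) = -3455/8596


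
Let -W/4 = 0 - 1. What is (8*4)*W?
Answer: 128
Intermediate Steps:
W = 4 (W = -4*(0 - 1) = -4*(-1) = 4)
(8*4)*W = (8*4)*4 = 32*4 = 128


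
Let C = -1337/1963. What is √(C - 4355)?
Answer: I*√16784046526/1963 ≈ 65.998*I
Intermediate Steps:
C = -1337/1963 (C = -1337*1/1963 = -1337/1963 ≈ -0.68110)
√(C - 4355) = √(-1337/1963 - 4355) = √(-8550202/1963) = I*√16784046526/1963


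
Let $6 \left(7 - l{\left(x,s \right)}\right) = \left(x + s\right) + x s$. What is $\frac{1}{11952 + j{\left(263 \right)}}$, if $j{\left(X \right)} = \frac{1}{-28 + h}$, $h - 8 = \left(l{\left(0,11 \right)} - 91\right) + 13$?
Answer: $\frac{557}{6657258} \approx 8.3668 \cdot 10^{-5}$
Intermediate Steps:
$l{\left(x,s \right)} = 7 - \frac{s}{6} - \frac{x}{6} - \frac{s x}{6}$ ($l{\left(x,s \right)} = 7 - \frac{\left(x + s\right) + x s}{6} = 7 - \frac{\left(s + x\right) + s x}{6} = 7 - \frac{s + x + s x}{6} = 7 - \left(\frac{s}{6} + \frac{x}{6} + \frac{s x}{6}\right) = 7 - \frac{s}{6} - \frac{x}{6} - \frac{s x}{6}$)
$h = - \frac{389}{6}$ ($h = 8 + \left(\left(\left(7 - \frac{11}{6} - 0 - \frac{11}{6} \cdot 0\right) - 91\right) + 13\right) = 8 + \left(\left(\left(7 - \frac{11}{6} + 0 + 0\right) - 91\right) + 13\right) = 8 + \left(\left(\frac{31}{6} - 91\right) + 13\right) = 8 + \left(- \frac{515}{6} + 13\right) = 8 - \frac{437}{6} = - \frac{389}{6} \approx -64.833$)
$j{\left(X \right)} = - \frac{6}{557}$ ($j{\left(X \right)} = \frac{1}{-28 - \frac{389}{6}} = \frac{1}{- \frac{557}{6}} = - \frac{6}{557}$)
$\frac{1}{11952 + j{\left(263 \right)}} = \frac{1}{11952 - \frac{6}{557}} = \frac{1}{\frac{6657258}{557}} = \frac{557}{6657258}$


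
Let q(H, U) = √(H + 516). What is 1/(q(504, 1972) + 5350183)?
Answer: 5350183/28624458132469 - 2*√255/28624458132469 ≈ 1.8691e-7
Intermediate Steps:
q(H, U) = √(516 + H)
1/(q(504, 1972) + 5350183) = 1/(√(516 + 504) + 5350183) = 1/(√1020 + 5350183) = 1/(2*√255 + 5350183) = 1/(5350183 + 2*√255)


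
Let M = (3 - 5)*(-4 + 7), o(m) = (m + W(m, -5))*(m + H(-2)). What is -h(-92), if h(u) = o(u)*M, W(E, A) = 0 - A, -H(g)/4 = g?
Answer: 43848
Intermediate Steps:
H(g) = -4*g
W(E, A) = -A
o(m) = (5 + m)*(8 + m) (o(m) = (m - 1*(-5))*(m - 4*(-2)) = (m + 5)*(m + 8) = (5 + m)*(8 + m))
M = -6 (M = -2*3 = -6)
h(u) = -240 - 78*u - 6*u**2 (h(u) = (40 + u**2 + 13*u)*(-6) = -240 - 78*u - 6*u**2)
-h(-92) = -(-240 - 78*(-92) - 6*(-92)**2) = -(-240 + 7176 - 6*8464) = -(-240 + 7176 - 50784) = -1*(-43848) = 43848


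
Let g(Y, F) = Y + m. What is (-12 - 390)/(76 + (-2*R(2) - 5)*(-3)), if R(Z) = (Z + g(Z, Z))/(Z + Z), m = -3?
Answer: -804/185 ≈ -4.3459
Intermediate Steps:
g(Y, F) = -3 + Y (g(Y, F) = Y - 3 = -3 + Y)
R(Z) = (-3 + 2*Z)/(2*Z) (R(Z) = (Z + (-3 + Z))/(Z + Z) = (-3 + 2*Z)/((2*Z)) = (-3 + 2*Z)*(1/(2*Z)) = (-3 + 2*Z)/(2*Z))
(-12 - 390)/(76 + (-2*R(2) - 5)*(-3)) = (-12 - 390)/(76 + (-2*(-3/2 + 2)/2 - 5)*(-3)) = -402/(76 + (-1/2 - 5)*(-3)) = -402/(76 + (-2*¼ - 5)*(-3)) = -402/(76 + (-½ - 5)*(-3)) = -402/(76 - 11/2*(-3)) = -402/(76 + 33/2) = -402/185/2 = -402*2/185 = -804/185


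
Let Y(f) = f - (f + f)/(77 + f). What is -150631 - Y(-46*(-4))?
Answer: -39362347/261 ≈ -1.5081e+5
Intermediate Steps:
Y(f) = f - 2*f/(77 + f)
-150631 - Y(-46*(-4)) = -150631 - (-46*(-4))*(75 - 46*(-4))/(77 - 46*(-4)) = -150631 - 184*(75 + 184)/(77 + 184) = -150631 - 184*259/261 = -150631 - 1*47656/261 = -150631 - 47656/261 = -39362347/261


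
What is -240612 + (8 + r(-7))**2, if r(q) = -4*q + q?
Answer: -239771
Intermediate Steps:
r(q) = -3*q
-240612 + (8 + r(-7))**2 = -240612 + (8 - 3*(-7))**2 = -240612 + (8 + 21)**2 = -240612 + 29**2 = -240612 + 841 = -239771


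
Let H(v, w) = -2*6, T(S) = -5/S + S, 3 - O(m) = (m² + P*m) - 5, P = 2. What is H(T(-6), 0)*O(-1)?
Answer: -108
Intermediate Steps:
O(m) = 8 - m² - 2*m (O(m) = 3 - ((m² + 2*m) - 5) = 3 - (-5 + m² + 2*m) = 3 + (5 - m² - 2*m) = 8 - m² - 2*m)
T(S) = S - 5/S
H(v, w) = -12
H(T(-6), 0)*O(-1) = -12*(8 - 1*(-1)² - 2*(-1)) = -12*(8 - 1*1 + 2) = -12*(8 - 1 + 2) = -12*9 = -108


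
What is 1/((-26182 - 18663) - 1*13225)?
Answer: -1/58070 ≈ -1.7221e-5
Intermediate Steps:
1/((-26182 - 18663) - 1*13225) = 1/(-44845 - 13225) = 1/(-58070) = -1/58070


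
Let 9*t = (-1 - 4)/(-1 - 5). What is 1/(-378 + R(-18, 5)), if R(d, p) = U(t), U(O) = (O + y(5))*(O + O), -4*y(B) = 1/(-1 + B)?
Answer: -11664/4408927 ≈ -0.0026455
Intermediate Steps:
y(B) = -1/(4*(-1 + B))
t = 5/54 (t = ((-1 - 4)/(-1 - 5))/9 = (-5/(-6))/9 = (-5*(-1/6))/9 = (1/9)*(5/6) = 5/54 ≈ 0.092593)
U(O) = 2*O*(-1/16 + O) (U(O) = (O - 1/(-4 + 4*5))*(O + O) = (O - 1/(-4 + 20))*(2*O) = (O - 1/16)*(2*O) = (-1/16 + O)*(2*O) = 2*O*(-1/16 + O))
R(d, p) = 65/11664 (R(d, p) = (1/8)*(5/54)*(-1 + 16*(5/54)) = (1/8)*(5/54)*(-1 + 40/27) = (1/8)*(5/54)*(13/27) = 65/11664)
1/(-378 + R(-18, 5)) = 1/(-378 + 65/11664) = 1/(-4408927/11664) = -11664/4408927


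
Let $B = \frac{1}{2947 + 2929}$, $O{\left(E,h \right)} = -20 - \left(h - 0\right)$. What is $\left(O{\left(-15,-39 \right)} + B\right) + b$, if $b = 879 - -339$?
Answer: $\frac{7268613}{5876} \approx 1237.0$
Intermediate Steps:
$b = 1218$ ($b = 879 + 339 = 1218$)
$O{\left(E,h \right)} = -20 - h$ ($O{\left(E,h \right)} = -20 - \left(h + 0\right) = -20 - h$)
$B = \frac{1}{5876} \approx 0.00017018$
$\left(O{\left(-15,-39 \right)} + B\right) + b = \left(\left(-20 - -39\right) + \frac{1}{5876}\right) + 1218 = \left(\left(-20 + 39\right) + \frac{1}{5876}\right) + 1218 = \left(19 + \frac{1}{5876}\right) + 1218 = \frac{111645}{5876} + 1218 = \frac{7268613}{5876}$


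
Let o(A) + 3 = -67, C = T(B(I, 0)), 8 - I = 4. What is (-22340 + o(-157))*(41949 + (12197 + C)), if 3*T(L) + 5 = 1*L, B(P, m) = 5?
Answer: -1213411860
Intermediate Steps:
I = 4 (I = 8 - 1*4 = 8 - 4 = 4)
T(L) = -5/3 + L/3 (T(L) = -5/3 + (1*L)/3 = -5/3 + L/3)
C = 0 (C = -5/3 + (1/3)*5 = -5/3 + 5/3 = 0)
o(A) = -70 (o(A) = -3 - 67 = -70)
(-22340 + o(-157))*(41949 + (12197 + C)) = (-22340 - 70)*(41949 + (12197 + 0)) = -22410*(41949 + 12197) = -22410*54146 = -1213411860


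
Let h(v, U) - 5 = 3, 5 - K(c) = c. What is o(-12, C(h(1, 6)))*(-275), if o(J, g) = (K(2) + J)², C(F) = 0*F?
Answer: -22275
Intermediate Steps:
K(c) = 5 - c
h(v, U) = 8 (h(v, U) = 5 + 3 = 8)
C(F) = 0
o(J, g) = (3 + J)² (o(J, g) = ((5 - 1*2) + J)² = ((5 - 2) + J)² = (3 + J)²)
o(-12, C(h(1, 6)))*(-275) = (3 - 12)²*(-275) = (-9)²*(-275) = 81*(-275) = -22275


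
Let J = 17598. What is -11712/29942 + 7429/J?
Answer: 8165671/263459658 ≈ 0.030994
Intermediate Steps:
-11712/29942 + 7429/J = -11712/29942 + 7429/17598 = -11712*1/29942 + 7429*(1/17598) = -5856/14971 + 7429/17598 = 8165671/263459658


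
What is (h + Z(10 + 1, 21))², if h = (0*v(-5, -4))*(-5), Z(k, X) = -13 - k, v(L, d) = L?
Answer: 576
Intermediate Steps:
h = 0 (h = (0*(-5))*(-5) = 0*(-5) = 0)
(h + Z(10 + 1, 21))² = (0 + (-13 - (10 + 1)))² = (0 + (-13 - 1*11))² = (0 + (-13 - 11))² = (0 - 24)² = (-24)² = 576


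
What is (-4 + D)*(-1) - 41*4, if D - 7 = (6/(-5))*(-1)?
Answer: -841/5 ≈ -168.20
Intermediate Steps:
D = 41/5 (D = 7 + (6/(-5))*(-1) = 7 + (6*(-⅕))*(-1) = 7 - 6/5*(-1) = 7 + 6/5 = 41/5 ≈ 8.2000)
(-4 + D)*(-1) - 41*4 = (-4 + 41/5)*(-1) - 41*4 = (21/5)*(-1) - 164 = -21/5 - 164 = -841/5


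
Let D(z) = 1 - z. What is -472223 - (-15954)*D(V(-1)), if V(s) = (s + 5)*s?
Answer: -392453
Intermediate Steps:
V(s) = s*(5 + s) (V(s) = (5 + s)*s = s*(5 + s))
-472223 - (-15954)*D(V(-1)) = -472223 - (-15954)*(1 - (-1)*(5 - 1)) = -472223 - (-15954)*(1 - (-1)*4) = -472223 - (-15954)*(1 - 1*(-4)) = -472223 - (-15954)*(1 + 4) = -472223 - (-15954)*5 = -472223 - 1*(-79770) = -472223 + 79770 = -392453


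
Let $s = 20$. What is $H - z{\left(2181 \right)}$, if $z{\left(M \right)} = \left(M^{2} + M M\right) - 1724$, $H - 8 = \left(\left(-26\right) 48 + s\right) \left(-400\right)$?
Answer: $-9020590$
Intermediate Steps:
$H = 491208$ ($H = 8 + \left(\left(-26\right) 48 + 20\right) \left(-400\right) = 8 + \left(-1248 + 20\right) \left(-400\right) = 8 - -491200 = 8 + 491200 = 491208$)
$z{\left(M \right)} = -1724 + 2 M^{2}$ ($z{\left(M \right)} = \left(M^{2} + M^{2}\right) - 1724 = 2 M^{2} - 1724 = -1724 + 2 M^{2}$)
$H - z{\left(2181 \right)} = 491208 - \left(-1724 + 2 \cdot 2181^{2}\right) = 491208 - \left(-1724 + 2 \cdot 4756761\right) = 491208 - \left(-1724 + 9513522\right) = 491208 - 9511798 = -9020590$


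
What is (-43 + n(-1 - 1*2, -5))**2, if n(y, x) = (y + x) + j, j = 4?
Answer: 2209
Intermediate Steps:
n(y, x) = 4 + x + y (n(y, x) = (y + x) + 4 = (x + y) + 4 = 4 + x + y)
(-43 + n(-1 - 1*2, -5))**2 = (-43 + (4 - 5 + (-1 - 1*2)))**2 = (-43 + (4 - 5 + (-1 - 2)))**2 = (-43 + (4 - 5 - 3))**2 = (-43 - 4)**2 = (-47)**2 = 2209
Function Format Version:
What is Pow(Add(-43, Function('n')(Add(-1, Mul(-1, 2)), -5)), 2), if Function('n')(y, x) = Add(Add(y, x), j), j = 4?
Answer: 2209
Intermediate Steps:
Function('n')(y, x) = Add(4, x, y) (Function('n')(y, x) = Add(Add(y, x), 4) = Add(Add(x, y), 4) = Add(4, x, y))
Pow(Add(-43, Function('n')(Add(-1, Mul(-1, 2)), -5)), 2) = Pow(Add(-43, Add(4, -5, Add(-1, Mul(-1, 2)))), 2) = Pow(Add(-43, Add(4, -5, Add(-1, -2))), 2) = Pow(Add(-43, Add(4, -5, -3)), 2) = Pow(Add(-43, -4), 2) = Pow(-47, 2) = 2209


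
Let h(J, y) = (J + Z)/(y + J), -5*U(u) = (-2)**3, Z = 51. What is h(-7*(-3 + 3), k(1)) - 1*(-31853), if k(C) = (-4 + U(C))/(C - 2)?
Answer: 127497/4 ≈ 31874.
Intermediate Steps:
U(u) = 8/5 (U(u) = -1/5*(-2)**3 = -1/5*(-8) = 8/5)
k(C) = -12/(5*(-2 + C)) (k(C) = (-4 + 8/5)/(C - 2) = -12/(5*(-2 + C)))
h(J, y) = (51 + J)/(J + y) (h(J, y) = (J + 51)/(y + J) = (51 + J)/(J + y))
h(-7*(-3 + 3), k(1)) - 1*(-31853) = (51 - 7*(-3 + 3))/(-7*(-3 + 3) - 12/(-10 + 5*1)) - 1*(-31853) = (51 - 7*0)/(-7*0 - 12/(-10 + 5)) + 31853 = (51 + 0)/(0 - 12/(-5)) + 31853 = 51/(0 - 12*(-1/5)) + 31853 = 51/(0 + 12/5) + 31853 = 51/(12/5) + 31853 = (5/12)*51 + 31853 = 85/4 + 31853 = 127497/4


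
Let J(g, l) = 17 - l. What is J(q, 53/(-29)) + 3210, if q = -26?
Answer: 93636/29 ≈ 3228.8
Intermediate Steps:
J(q, 53/(-29)) + 3210 = (17 - 53/(-29)) + 3210 = (17 - 53*(-1)/29) + 3210 = (17 - 1*(-53/29)) + 3210 = (17 + 53/29) + 3210 = 546/29 + 3210 = 93636/29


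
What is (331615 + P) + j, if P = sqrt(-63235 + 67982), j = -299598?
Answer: 32017 + sqrt(4747) ≈ 32086.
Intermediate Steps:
P = sqrt(4747) ≈ 68.898
(331615 + P) + j = (331615 + sqrt(4747)) - 299598 = 32017 + sqrt(4747)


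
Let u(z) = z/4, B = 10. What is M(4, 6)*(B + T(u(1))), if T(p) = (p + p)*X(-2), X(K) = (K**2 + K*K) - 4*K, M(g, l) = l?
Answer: 108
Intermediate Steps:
X(K) = -4*K + 2*K**2 (X(K) = (K**2 + K**2) - 4*K = 2*K**2 - 4*K = -4*K + 2*K**2)
u(z) = z/4 (u(z) = z*(1/4) = z/4)
T(p) = 32*p (T(p) = (p + p)*(2*(-2)*(-2 - 2)) = (2*p)*(2*(-2)*(-4)) = (2*p)*16 = 32*p)
M(4, 6)*(B + T(u(1))) = 6*(10 + 32*((1/4)*1)) = 6*(10 + 32*(1/4)) = 6*(10 + 8) = 6*18 = 108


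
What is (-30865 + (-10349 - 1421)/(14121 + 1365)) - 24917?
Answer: -431925911/7743 ≈ -55783.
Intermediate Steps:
(-30865 + (-10349 - 1421)/(14121 + 1365)) - 24917 = (-30865 - 11770/15486) - 24917 = (-30865 - 11770*1/15486) - 24917 = (-30865 - 5885/7743) - 24917 = -238993580/7743 - 24917 = -431925911/7743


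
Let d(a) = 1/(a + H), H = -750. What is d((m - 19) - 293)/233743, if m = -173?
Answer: -1/288672605 ≈ -3.4641e-9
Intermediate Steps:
d(a) = 1/(-750 + a) (d(a) = 1/(a - 750) = 1/(-750 + a))
d((m - 19) - 293)/233743 = 1/(-750 + ((-173 - 19) - 293)*233743) = (1/233743)/(-750 + (-192 - 293)) = (1/233743)/(-750 - 485) = (1/233743)/(-1235) = -1/1235*1/233743 = -1/288672605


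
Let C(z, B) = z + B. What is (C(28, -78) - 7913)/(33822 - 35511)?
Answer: 7963/1689 ≈ 4.7146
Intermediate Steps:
C(z, B) = B + z
(C(28, -78) - 7913)/(33822 - 35511) = ((-78 + 28) - 7913)/(33822 - 35511) = (-50 - 7913)/(-1689) = -7963*(-1/1689) = 7963/1689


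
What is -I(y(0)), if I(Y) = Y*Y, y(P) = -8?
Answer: -64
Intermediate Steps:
I(Y) = Y**2
-I(y(0)) = -1*(-8)**2 = -1*64 = -64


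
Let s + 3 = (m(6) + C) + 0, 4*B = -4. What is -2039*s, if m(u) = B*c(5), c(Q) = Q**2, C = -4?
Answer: 65248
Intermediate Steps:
B = -1 (B = (1/4)*(-4) = -1)
m(u) = -25 (m(u) = -1*5**2 = -1*25 = -25)
s = -32 (s = -3 + ((-25 - 4) + 0) = -3 + (-29 + 0) = -3 - 29 = -32)
-2039*s = -2039*(-32) = 65248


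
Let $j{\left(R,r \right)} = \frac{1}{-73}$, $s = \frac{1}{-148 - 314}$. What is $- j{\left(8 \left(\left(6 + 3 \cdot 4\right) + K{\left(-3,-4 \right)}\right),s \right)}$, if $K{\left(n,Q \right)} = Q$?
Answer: $\frac{1}{73} \approx 0.013699$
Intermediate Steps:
$s = - \frac{1}{462}$ ($s = \frac{1}{-462} = - \frac{1}{462} \approx -0.0021645$)
$j{\left(R,r \right)} = - \frac{1}{73}$
$- j{\left(8 \left(\left(6 + 3 \cdot 4\right) + K{\left(-3,-4 \right)}\right),s \right)} = \left(-1\right) \left(- \frac{1}{73}\right) = \frac{1}{73}$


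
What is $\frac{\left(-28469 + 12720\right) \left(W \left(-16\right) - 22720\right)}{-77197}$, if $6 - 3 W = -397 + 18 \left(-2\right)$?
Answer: $- \frac{1184072816}{231591} \approx -5112.8$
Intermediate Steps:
$W = \frac{439}{3}$ ($W = 2 - \frac{-397 + 18 \left(-2\right)}{3} = 2 - \frac{-397 - 36}{3} = 2 - - \frac{433}{3} = 2 + \frac{433}{3} = \frac{439}{3} \approx 146.33$)
$\frac{\left(-28469 + 12720\right) \left(W \left(-16\right) - 22720\right)}{-77197} = \frac{\left(-28469 + 12720\right) \left(\frac{439}{3} \left(-16\right) - 22720\right)}{-77197} = - 15749 \left(- \frac{7024}{3} - 22720\right) \left(- \frac{1}{77197}\right) = \left(-15749\right) \left(- \frac{75184}{3}\right) \left(- \frac{1}{77197}\right) = \frac{1184072816}{3} \left(- \frac{1}{77197}\right) = - \frac{1184072816}{231591}$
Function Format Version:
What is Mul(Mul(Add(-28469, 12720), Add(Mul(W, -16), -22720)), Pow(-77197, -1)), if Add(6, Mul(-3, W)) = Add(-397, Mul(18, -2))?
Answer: Rational(-1184072816, 231591) ≈ -5112.8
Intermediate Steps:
W = Rational(439, 3) (W = Add(2, Mul(Rational(-1, 3), Add(-397, Mul(18, -2)))) = Add(2, Mul(Rational(-1, 3), Add(-397, -36))) = Add(2, Mul(Rational(-1, 3), -433)) = Add(2, Rational(433, 3)) = Rational(439, 3) ≈ 146.33)
Mul(Mul(Add(-28469, 12720), Add(Mul(W, -16), -22720)), Pow(-77197, -1)) = Mul(Mul(Add(-28469, 12720), Add(Mul(Rational(439, 3), -16), -22720)), Pow(-77197, -1)) = Mul(Mul(-15749, Add(Rational(-7024, 3), -22720)), Rational(-1, 77197)) = Mul(Mul(-15749, Rational(-75184, 3)), Rational(-1, 77197)) = Mul(Rational(1184072816, 3), Rational(-1, 77197)) = Rational(-1184072816, 231591)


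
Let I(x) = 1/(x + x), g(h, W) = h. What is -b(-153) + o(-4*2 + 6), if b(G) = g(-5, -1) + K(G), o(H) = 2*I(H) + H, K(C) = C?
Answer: 311/2 ≈ 155.50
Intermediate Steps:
I(x) = 1/(2*x)
o(H) = H + 1/H (o(H) = 2*(1/(2*H)) + H = 1/H + H = H + 1/H)
b(G) = -5 + G
-b(-153) + o(-4*2 + 6) = -(-5 - 153) + ((-4*2 + 6) + 1/(-4*2 + 6)) = -1*(-158) + ((-8 + 6) + 1/(-8 + 6)) = 158 + (-2 + 1/(-2)) = 158 + (-2 - ½) = 158 - 5/2 = 311/2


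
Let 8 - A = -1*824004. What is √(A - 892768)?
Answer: 2*I*√17189 ≈ 262.21*I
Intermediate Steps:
A = 824012 (A = 8 - (-1)*824004 = 8 - 1*(-824004) = 8 + 824004 = 824012)
√(A - 892768) = √(824012 - 892768) = √(-68756) = 2*I*√17189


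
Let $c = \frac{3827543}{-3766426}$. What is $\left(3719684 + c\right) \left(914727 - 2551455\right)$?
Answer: $- \frac{11465206561601408124}{1883213} \approx -6.0881 \cdot 10^{12}$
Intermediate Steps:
$c = - \frac{3827543}{3766426}$ ($c = 3827543 \left(- \frac{1}{3766426}\right) = - \frac{3827543}{3766426} \approx -1.0162$)
$\left(3719684 + c\right) \left(914727 - 2551455\right) = \left(3719684 - \frac{3827543}{3766426}\right) \left(914727 - 2551455\right) = \frac{14009910701841}{3766426} \left(-1636728\right) = - \frac{11465206561601408124}{1883213}$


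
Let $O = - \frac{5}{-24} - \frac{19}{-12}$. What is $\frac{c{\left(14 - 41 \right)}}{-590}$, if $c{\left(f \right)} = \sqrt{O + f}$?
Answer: $- \frac{11 i \sqrt{30}}{7080} \approx - 0.0085098 i$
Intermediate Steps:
$O = \frac{43}{24}$ ($O = \left(-5\right) \left(- \frac{1}{24}\right) - - \frac{19}{12} = \frac{5}{24} + \frac{19}{12} = \frac{43}{24} \approx 1.7917$)
$c{\left(f \right)} = \sqrt{\frac{43}{24} + f}$
$\frac{c{\left(14 - 41 \right)}}{-590} = \frac{\frac{1}{12} \sqrt{258 + 144 \left(14 - 41\right)}}{-590} = \frac{\sqrt{258 + 144 \left(14 - 41\right)}}{12} \left(- \frac{1}{590}\right) = \frac{\sqrt{258 + 144 \left(-27\right)}}{12} \left(- \frac{1}{590}\right) = \frac{\sqrt{258 - 3888}}{12} \left(- \frac{1}{590}\right) = \frac{\sqrt{-3630}}{12} \left(- \frac{1}{590}\right) = \frac{11 i \sqrt{30}}{12} \left(- \frac{1}{590}\right) = - \frac{11 i \sqrt{30}}{7080}$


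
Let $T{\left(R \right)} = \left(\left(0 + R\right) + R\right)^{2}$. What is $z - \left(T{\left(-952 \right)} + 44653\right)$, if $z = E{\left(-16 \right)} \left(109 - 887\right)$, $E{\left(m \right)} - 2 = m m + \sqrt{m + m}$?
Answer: $-3870593 - 3112 i \sqrt{2} \approx -3.8706 \cdot 10^{6} - 4401.0 i$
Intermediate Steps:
$E{\left(m \right)} = 2 + m^{2} + \sqrt{2} \sqrt{m}$ ($E{\left(m \right)} = 2 + \left(m m + \sqrt{m + m}\right) = 2 + \left(m^{2} + \sqrt{2 m}\right) = 2 + \left(m^{2} + \sqrt{2} \sqrt{m}\right) = 2 + m^{2} + \sqrt{2} \sqrt{m}$)
$T{\left(R \right)} = 4 R^{2}$ ($T{\left(R \right)} = \left(R + R\right)^{2} = \left(2 R\right)^{2} = 4 R^{2}$)
$z = -200724 - 3112 i \sqrt{2}$ ($z = \left(2 + \left(-16\right)^{2} + \sqrt{2} \sqrt{-16}\right) \left(109 - 887\right) = \left(2 + 256 + \sqrt{2} \cdot 4 i\right) \left(-778\right) = \left(2 + 256 + 4 i \sqrt{2}\right) \left(-778\right) = \left(258 + 4 i \sqrt{2}\right) \left(-778\right) = -200724 - 3112 i \sqrt{2} \approx -2.0072 \cdot 10^{5} - 4401.0 i$)
$z - \left(T{\left(-952 \right)} + 44653\right) = \left(-200724 - 3112 i \sqrt{2}\right) - \left(4 \left(-952\right)^{2} + 44653\right) = \left(-200724 - 3112 i \sqrt{2}\right) - \left(4 \cdot 906304 + 44653\right) = \left(-200724 - 3112 i \sqrt{2}\right) - \left(3625216 + 44653\right) = \left(-200724 - 3112 i \sqrt{2}\right) - 3669869 = -3870593 - 3112 i \sqrt{2}$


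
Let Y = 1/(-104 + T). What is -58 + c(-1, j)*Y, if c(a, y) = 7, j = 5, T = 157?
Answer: -3067/53 ≈ -57.868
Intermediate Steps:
Y = 1/53 (Y = 1/(-104 + 157) = 1/53 ≈ 0.018868)
-58 + c(-1, j)*Y = -58 + 7*(1/53) = -58 + 7/53 = -3067/53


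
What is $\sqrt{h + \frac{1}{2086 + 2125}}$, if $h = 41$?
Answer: $\frac{2 \sqrt{181759393}}{4211} \approx 6.4031$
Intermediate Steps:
$\sqrt{h + \frac{1}{2086 + 2125}} = \sqrt{41 + \frac{1}{2086 + 2125}} = \sqrt{41 + \frac{1}{4211}} = \sqrt{\frac{172652}{4211}} = \frac{2 \sqrt{181759393}}{4211}$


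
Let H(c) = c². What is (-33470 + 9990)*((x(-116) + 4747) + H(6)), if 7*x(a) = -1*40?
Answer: -785194680/7 ≈ -1.1217e+8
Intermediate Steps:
x(a) = -40/7 (x(a) = (-1*40)/7 = (⅐)*(-40) = -40/7)
(-33470 + 9990)*((x(-116) + 4747) + H(6)) = (-33470 + 9990)*((-40/7 + 4747) + 6²) = -23480*(33189/7 + 36) = -23480*33441/7 = -785194680/7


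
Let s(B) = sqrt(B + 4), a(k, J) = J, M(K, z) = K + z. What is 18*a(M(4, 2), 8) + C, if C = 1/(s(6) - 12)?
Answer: 9642/67 - sqrt(10)/134 ≈ 143.89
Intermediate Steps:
s(B) = sqrt(4 + B)
C = 1/(-12 + sqrt(10)) (C = 1/(sqrt(4 + 6) - 12) = 1/(sqrt(10) - 12) = 1/(-12 + sqrt(10)) ≈ -0.11315)
18*a(M(4, 2), 8) + C = 18*8 + (-6/67 - sqrt(10)/134) = 144 + (-6/67 - sqrt(10)/134) = 9642/67 - sqrt(10)/134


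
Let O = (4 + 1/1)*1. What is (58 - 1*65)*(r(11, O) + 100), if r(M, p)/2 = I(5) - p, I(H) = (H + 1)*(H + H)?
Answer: -1470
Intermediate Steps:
I(H) = 2*H*(1 + H) (I(H) = (1 + H)*(2*H) = 2*H*(1 + H))
O = 5 (O = (4 + 1*1)*1 = (4 + 1)*1 = 5*1 = 5)
r(M, p) = 120 - 2*p (r(M, p) = 2*(2*5*(1 + 5) - p) = 2*(2*5*6 - p) = 2*(60 - p) = 120 - 2*p)
(58 - 1*65)*(r(11, O) + 100) = (58 - 1*65)*((120 - 2*5) + 100) = (58 - 65)*((120 - 10) + 100) = -7*(110 + 100) = -7*210 = -1470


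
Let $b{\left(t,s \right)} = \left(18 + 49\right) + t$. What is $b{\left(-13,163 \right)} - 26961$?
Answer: $-26907$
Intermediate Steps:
$b{\left(t,s \right)} = 67 + t$
$b{\left(-13,163 \right)} - 26961 = \left(67 - 13\right) - 26961 = 54 - 26961 = -26907$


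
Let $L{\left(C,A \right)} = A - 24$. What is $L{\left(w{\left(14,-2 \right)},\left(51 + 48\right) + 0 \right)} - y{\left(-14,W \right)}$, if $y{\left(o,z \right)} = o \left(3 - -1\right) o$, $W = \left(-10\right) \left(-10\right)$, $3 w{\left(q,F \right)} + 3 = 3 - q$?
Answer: $-709$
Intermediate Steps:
$w{\left(q,F \right)} = - \frac{q}{3}$ ($w{\left(q,F \right)} = -1 + \frac{3 - q}{3} = -1 - \left(-1 + \frac{q}{3}\right) = - \frac{q}{3}$)
$L{\left(C,A \right)} = -24 + A$
$W = 100$
$y{\left(o,z \right)} = 4 o^{2}$ ($y{\left(o,z \right)} = o \left(3 + 1\right) o = o 4 o = 4 o o = 4 o^{2}$)
$L{\left(w{\left(14,-2 \right)},\left(51 + 48\right) + 0 \right)} - y{\left(-14,W \right)} = \left(-24 + \left(\left(51 + 48\right) + 0\right)\right) - 4 \left(-14\right)^{2} = \left(-24 + \left(99 + 0\right)\right) - 4 \cdot 196 = \left(-24 + 99\right) - 784 = 75 - 784 = -709$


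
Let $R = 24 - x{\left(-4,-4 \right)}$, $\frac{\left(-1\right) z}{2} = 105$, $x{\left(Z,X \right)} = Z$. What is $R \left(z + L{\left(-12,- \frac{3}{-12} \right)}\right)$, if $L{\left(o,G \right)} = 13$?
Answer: $-5516$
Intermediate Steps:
$z = -210$ ($z = \left(-2\right) 105 = -210$)
$R = 28$ ($R = 24 - -4 = 24 + 4 = 28$)
$R \left(z + L{\left(-12,- \frac{3}{-12} \right)}\right) = 28 \left(-210 + 13\right) = 28 \left(-197\right) = -5516$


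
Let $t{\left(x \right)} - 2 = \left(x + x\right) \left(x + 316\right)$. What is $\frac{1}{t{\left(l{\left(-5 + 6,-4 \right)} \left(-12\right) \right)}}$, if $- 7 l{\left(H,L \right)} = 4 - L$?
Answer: $\frac{49}{443234} \approx 0.00011055$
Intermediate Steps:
$l{\left(H,L \right)} = - \frac{4}{7} + \frac{L}{7}$ ($l{\left(H,L \right)} = - \frac{4 - L}{7} = - \frac{4}{7} + \frac{L}{7}$)
$t{\left(x \right)} = 2 + 2 x \left(316 + x\right)$ ($t{\left(x \right)} = 2 + \left(x + x\right) \left(x + 316\right) = 2 + 2 x \left(316 + x\right)$)
$\frac{1}{t{\left(l{\left(-5 + 6,-4 \right)} \left(-12\right) \right)}} = \frac{1}{2 + 2 \left(\left(- \frac{4}{7} + \frac{1}{7} \left(-4\right)\right) \left(-12\right)\right)^{2} + 632 \left(- \frac{4}{7} + \frac{1}{7} \left(-4\right)\right) \left(-12\right)} = \frac{1}{2 + 2 \left(\left(- \frac{4}{7} - \frac{4}{7}\right) \left(-12\right)\right)^{2} + 632 \left(- \frac{4}{7} - \frac{4}{7}\right) \left(-12\right)} = \frac{1}{2 + 2 \left(\left(- \frac{8}{7}\right) \left(-12\right)\right)^{2} + 632 \left(\left(- \frac{8}{7}\right) \left(-12\right)\right)} = \frac{1}{2 + 2 \left(\frac{96}{7}\right)^{2} + 632 \cdot \frac{96}{7}} = \frac{1}{2 + 2 \cdot \frac{9216}{49} + \frac{60672}{7}} = \frac{1}{2 + \frac{18432}{49} + \frac{60672}{7}} = \frac{1}{\frac{443234}{49}} = \frac{49}{443234}$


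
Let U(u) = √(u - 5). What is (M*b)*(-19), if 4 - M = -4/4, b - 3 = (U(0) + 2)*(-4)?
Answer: 475 + 380*I*√5 ≈ 475.0 + 849.71*I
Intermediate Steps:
U(u) = √(-5 + u)
b = -5 - 4*I*√5 (b = 3 + (√(-5 + 0) + 2)*(-4) = 3 + (√(-5) + 2)*(-4) = 3 + (I*√5 + 2)*(-4) = 3 + (2 + I*√5)*(-4) = 3 + (-8 - 4*I*√5) = -5 - 4*I*√5 ≈ -5.0 - 8.9443*I)
M = 5 (M = 4 - (-4)/4 = 4 - 1*(-1) = 4 + 1 = 5)
(M*b)*(-19) = (5*(-5 - 4*I*√5))*(-19) = (-25 - 20*I*√5)*(-19) = 475 + 380*I*√5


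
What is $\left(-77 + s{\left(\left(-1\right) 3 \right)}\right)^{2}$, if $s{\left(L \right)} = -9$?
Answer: $7396$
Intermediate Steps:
$\left(-77 + s{\left(\left(-1\right) 3 \right)}\right)^{2} = \left(-77 - 9\right)^{2} = \left(-86\right)^{2} = 7396$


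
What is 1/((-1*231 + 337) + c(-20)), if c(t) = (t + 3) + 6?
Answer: 1/95 ≈ 0.010526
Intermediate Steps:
c(t) = 9 + t (c(t) = (3 + t) + 6 = 9 + t)
1/((-1*231 + 337) + c(-20)) = 1/((-1*231 + 337) + (9 - 20)) = 1/((-231 + 337) - 11) = 1/(106 - 11) = 1/95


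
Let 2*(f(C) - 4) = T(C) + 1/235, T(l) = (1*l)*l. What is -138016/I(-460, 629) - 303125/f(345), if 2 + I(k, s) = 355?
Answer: -1955489680423/4937191434 ≈ -396.07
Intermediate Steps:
I(k, s) = 353 (I(k, s) = -2 + 355 = 353)
T(l) = l² (T(l) = l*l = l²)
f(C) = 1881/470 + C²/2 (f(C) = 4 + (C² + 1/235)/2 = 4 + (1/235 + C²)/2 = 4 + (1/470 + C²/2) = 1881/470 + C²/2)
-138016/I(-460, 629) - 303125/f(345) = -138016/353 - 303125/(1881/470 + (½)*345²) = -138016*1/353 - 303125/(1881/470 + (½)*119025) = -138016/353 - 303125/(1881/470 + 119025/2) = -138016/353 - 303125/13986378/235 = -138016/353 - 303125*235/13986378 = -138016/353 - 71234375/13986378 = -1955489680423/4937191434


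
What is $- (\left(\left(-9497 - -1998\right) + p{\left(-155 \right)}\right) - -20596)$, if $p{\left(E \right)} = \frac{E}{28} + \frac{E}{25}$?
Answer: $- \frac{1831937}{140} \approx -13085.0$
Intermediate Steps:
$p{\left(E \right)} = \frac{53 E}{700}$ ($p{\left(E \right)} = E \frac{1}{28} + E \frac{1}{25} = \frac{E}{28} + \frac{E}{25} = \frac{53 E}{700}$)
$- (\left(\left(-9497 - -1998\right) + p{\left(-155 \right)}\right) - -20596) = - (\left(\left(-9497 - -1998\right) + \frac{53}{700} \left(-155\right)\right) - -20596) = - (\left(\left(-9497 + 1998\right) - \frac{1643}{140}\right) + 20596) = - (\left(-7499 - \frac{1643}{140}\right) + 20596) = - (- \frac{1051503}{140} + 20596) = \left(-1\right) \frac{1831937}{140} = - \frac{1831937}{140}$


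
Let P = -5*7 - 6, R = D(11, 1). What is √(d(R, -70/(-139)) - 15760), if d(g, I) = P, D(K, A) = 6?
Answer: I*√15801 ≈ 125.7*I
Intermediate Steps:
R = 6
P = -41 (P = -35 - 6 = -41)
d(g, I) = -41
√(d(R, -70/(-139)) - 15760) = √(-41 - 15760) = √(-15801) = I*√15801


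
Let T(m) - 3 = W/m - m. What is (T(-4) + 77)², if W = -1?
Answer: 113569/16 ≈ 7098.1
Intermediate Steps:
T(m) = 3 - m - 1/m (T(m) = 3 + (-1/m - m) = 3 + (-m - 1/m) = 3 - m - 1/m)
(T(-4) + 77)² = ((3 - 1*(-4) - 1/(-4)) + 77)² = ((3 + 4 - 1*(-¼)) + 77)² = ((3 + 4 + ¼) + 77)² = (29/4 + 77)² = (337/4)² = 113569/16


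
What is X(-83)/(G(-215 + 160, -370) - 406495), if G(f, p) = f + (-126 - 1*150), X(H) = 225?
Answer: -225/406826 ≈ -0.00055306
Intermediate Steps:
G(f, p) = -276 + f (G(f, p) = f + (-126 - 150) = f - 276 = -276 + f)
X(-83)/(G(-215 + 160, -370) - 406495) = 225/((-276 + (-215 + 160)) - 406495) = 225/((-276 - 55) - 406495) = 225/(-331 - 406495) = 225/(-406826) = 225*(-1/406826) = -225/406826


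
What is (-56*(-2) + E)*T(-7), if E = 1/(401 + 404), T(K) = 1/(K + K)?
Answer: -90161/11270 ≈ -8.0001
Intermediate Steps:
T(K) = 1/(2*K)
E = 1/805 ≈ 0.0012422
(-56*(-2) + E)*T(-7) = (-56*(-2) + 1/805)*((1/2)/(-7)) = (112 + 1/805)*((1/2)*(-1/7)) = (90161/805)*(-1/14) = -90161/11270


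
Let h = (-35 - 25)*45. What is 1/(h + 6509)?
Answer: 1/3809 ≈ 0.00026254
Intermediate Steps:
h = -2700 (h = -60*45 = -2700)
1/(h + 6509) = 1/(-2700 + 6509) = 1/3809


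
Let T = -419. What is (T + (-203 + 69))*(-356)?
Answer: 196868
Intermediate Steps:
(T + (-203 + 69))*(-356) = (-419 + (-203 + 69))*(-356) = (-419 - 134)*(-356) = -553*(-356) = 196868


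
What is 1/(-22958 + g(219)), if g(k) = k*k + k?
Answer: 1/25222 ≈ 3.9648e-5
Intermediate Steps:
g(k) = k + k² (g(k) = k² + k = k + k²)
1/(-22958 + g(219)) = 1/(-22958 + 219*(1 + 219)) = 1/(-22958 + 219*220) = 1/(-22958 + 48180) = 1/25222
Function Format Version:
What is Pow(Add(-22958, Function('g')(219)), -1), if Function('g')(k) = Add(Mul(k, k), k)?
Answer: Rational(1, 25222) ≈ 3.9648e-5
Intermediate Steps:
Function('g')(k) = Add(k, Pow(k, 2)) (Function('g')(k) = Add(Pow(k, 2), k) = Add(k, Pow(k, 2)))
Pow(Add(-22958, Function('g')(219)), -1) = Pow(Add(-22958, Mul(219, Add(1, 219))), -1) = Pow(Add(-22958, Mul(219, 220)), -1) = Pow(Add(-22958, 48180), -1) = Pow(25222, -1) = Rational(1, 25222)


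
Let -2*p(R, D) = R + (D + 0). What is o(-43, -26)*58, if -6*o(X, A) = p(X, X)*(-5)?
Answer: 6235/3 ≈ 2078.3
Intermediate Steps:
p(R, D) = -D/2 - R/2 (p(R, D) = -(R + (D + 0))/2 = -(R + D)/2 = -(D + R)/2 = -D/2 - R/2)
o(X, A) = -5*X/6 (o(X, A) = -(-X/2 - X/2)*(-5)/6 = -(-X)*(-5)/6 = -5*X/6)
o(-43, -26)*58 = -⅚*(-43)*58 = (215/6)*58 = 6235/3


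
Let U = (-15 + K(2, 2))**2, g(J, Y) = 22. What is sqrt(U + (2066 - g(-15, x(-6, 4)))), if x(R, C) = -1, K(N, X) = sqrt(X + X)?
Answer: sqrt(2213) ≈ 47.043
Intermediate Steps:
K(N, X) = sqrt(2)*sqrt(X) (K(N, X) = sqrt(2*X) = sqrt(2)*sqrt(X))
U = 169 (U = (-15 + sqrt(2)*sqrt(2))**2 = (-15 + 2)**2 = (-13)**2 = 169)
sqrt(U + (2066 - g(-15, x(-6, 4)))) = sqrt(169 + (2066 - 1*22)) = sqrt(169 + (2066 - 22)) = sqrt(169 + 2044) = sqrt(2213)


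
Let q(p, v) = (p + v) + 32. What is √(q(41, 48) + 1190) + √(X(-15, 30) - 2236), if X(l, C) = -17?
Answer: √1311 + I*√2253 ≈ 36.208 + 47.466*I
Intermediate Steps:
q(p, v) = 32 + p + v
√(q(41, 48) + 1190) + √(X(-15, 30) - 2236) = √((32 + 41 + 48) + 1190) + √(-17 - 2236) = √(121 + 1190) + √(-2253) = √1311 + I*√2253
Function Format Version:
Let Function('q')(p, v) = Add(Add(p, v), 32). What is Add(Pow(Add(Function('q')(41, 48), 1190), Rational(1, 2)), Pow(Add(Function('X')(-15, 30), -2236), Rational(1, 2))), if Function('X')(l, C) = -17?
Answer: Add(Pow(1311, Rational(1, 2)), Mul(I, Pow(2253, Rational(1, 2)))) ≈ Add(36.208, Mul(47.466, I))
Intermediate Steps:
Function('q')(p, v) = Add(32, p, v)
Add(Pow(Add(Function('q')(41, 48), 1190), Rational(1, 2)), Pow(Add(Function('X')(-15, 30), -2236), Rational(1, 2))) = Add(Pow(Add(Add(32, 41, 48), 1190), Rational(1, 2)), Pow(Add(-17, -2236), Rational(1, 2))) = Add(Pow(Add(121, 1190), Rational(1, 2)), Pow(-2253, Rational(1, 2))) = Add(Pow(1311, Rational(1, 2)), Mul(I, Pow(2253, Rational(1, 2))))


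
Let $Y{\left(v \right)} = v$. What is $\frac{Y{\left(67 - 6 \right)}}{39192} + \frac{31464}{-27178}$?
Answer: $- \frac{615739615}{532580088} \approx -1.1561$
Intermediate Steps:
$\frac{Y{\left(67 - 6 \right)}}{39192} + \frac{31464}{-27178} = \frac{67 - 6}{39192} + \frac{31464}{-27178} = 61 \cdot \frac{1}{39192} + 31464 \left(- \frac{1}{27178}\right) = \frac{61}{39192} - \frac{15732}{13589} = - \frac{615739615}{532580088}$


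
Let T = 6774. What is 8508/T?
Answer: 1418/1129 ≈ 1.2560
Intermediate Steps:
8508/T = 8508/6774 = 8508*(1/6774) = 1418/1129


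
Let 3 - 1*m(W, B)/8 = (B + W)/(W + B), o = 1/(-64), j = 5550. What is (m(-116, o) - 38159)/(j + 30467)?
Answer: -38143/36017 ≈ -1.0590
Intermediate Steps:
o = -1/64 ≈ -0.015625
m(W, B) = 16 (m(W, B) = 24 - 8*(B + W)/(W + B) = 24 - 8*(B + W)/(B + W) = 24 - 8*1 = 24 - 8 = 16)
(m(-116, o) - 38159)/(j + 30467) = (16 - 38159)/(5550 + 30467) = -38143/36017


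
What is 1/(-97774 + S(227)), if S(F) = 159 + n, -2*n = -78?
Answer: -1/97576 ≈ -1.0248e-5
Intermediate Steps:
n = 39 (n = -½*(-78) = 39)
S(F) = 198 (S(F) = 159 + 39 = 198)
1/(-97774 + S(227)) = 1/(-97774 + 198) = 1/(-97576) = -1/97576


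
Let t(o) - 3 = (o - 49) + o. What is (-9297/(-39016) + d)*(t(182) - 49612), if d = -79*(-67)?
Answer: -5090122717295/19508 ≈ -2.6092e+8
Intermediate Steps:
t(o) = -46 + 2*o (t(o) = 3 + ((o - 49) + o) = 3 + ((-49 + o) + o) = 3 + (-49 + 2*o) = -46 + 2*o)
d = 5293
(-9297/(-39016) + d)*(t(182) - 49612) = (-9297/(-39016) + 5293)*((-46 + 2*182) - 49612) = (-9297*(-1/39016) + 5293)*((-46 + 364) - 49612) = (9297/39016 + 5293)*(318 - 49612) = (206520985/39016)*(-49294) = -5090122717295/19508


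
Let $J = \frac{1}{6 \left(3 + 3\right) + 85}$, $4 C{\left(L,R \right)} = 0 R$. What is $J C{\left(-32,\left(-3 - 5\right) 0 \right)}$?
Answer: $0$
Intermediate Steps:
$C{\left(L,R \right)} = 0$ ($C{\left(L,R \right)} = \frac{0 R}{4} = \frac{1}{4} \cdot 0 = 0$)
$J = \frac{1}{121}$ ($J = \frac{1}{6 \cdot 6 + 85} = \frac{1}{36 + 85} = \frac{1}{121} \approx 0.0082645$)
$J C{\left(-32,\left(-3 - 5\right) 0 \right)} = \frac{1}{121} \cdot 0 = 0$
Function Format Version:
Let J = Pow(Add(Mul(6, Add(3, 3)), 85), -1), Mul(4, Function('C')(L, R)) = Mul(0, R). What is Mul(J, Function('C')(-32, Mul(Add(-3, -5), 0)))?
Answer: 0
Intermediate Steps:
Function('C')(L, R) = 0 (Function('C')(L, R) = Mul(Rational(1, 4), Mul(0, R)) = Mul(Rational(1, 4), 0) = 0)
J = Rational(1, 121) (J = Pow(Add(Mul(6, 6), 85), -1) = Pow(Add(36, 85), -1) = Pow(121, -1) = Rational(1, 121) ≈ 0.0082645)
Mul(J, Function('C')(-32, Mul(Add(-3, -5), 0))) = Mul(Rational(1, 121), 0) = 0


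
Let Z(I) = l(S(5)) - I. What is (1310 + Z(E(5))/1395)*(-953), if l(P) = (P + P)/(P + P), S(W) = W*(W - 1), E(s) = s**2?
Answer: -580512326/465 ≈ -1.2484e+6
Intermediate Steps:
S(W) = W*(-1 + W)
l(P) = 1 (l(P) = (2*P)/((2*P)) = (2*P)*(1/(2*P)) = 1)
Z(I) = 1 - I
(1310 + Z(E(5))/1395)*(-953) = (1310 + (1 - 1*5**2)/1395)*(-953) = (1310 + (1 - 1*25)*(1/1395))*(-953) = (1310 + (1 - 25)*(1/1395))*(-953) = (1310 - 24*1/1395)*(-953) = (1310 - 8/465)*(-953) = (609142/465)*(-953) = -580512326/465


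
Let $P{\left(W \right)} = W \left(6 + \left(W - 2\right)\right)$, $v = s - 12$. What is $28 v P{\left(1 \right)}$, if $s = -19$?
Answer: $-4340$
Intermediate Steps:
$v = -31$ ($v = -19 - 12 = -31$)
$P{\left(W \right)} = W \left(4 + W\right)$ ($P{\left(W \right)} = W \left(6 + \left(W - 2\right)\right) = W \left(6 + \left(-2 + W\right)\right) = W \left(4 + W\right)$)
$28 v P{\left(1 \right)} = 28 \left(-31\right) 1 \left(4 + 1\right) = - 868 \cdot 1 \cdot 5 = \left(-868\right) 5 = -4340$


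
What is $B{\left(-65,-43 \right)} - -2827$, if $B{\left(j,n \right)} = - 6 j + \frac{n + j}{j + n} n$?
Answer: $3174$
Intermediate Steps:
$B{\left(j,n \right)} = n - 6 j$ ($B{\left(j,n \right)} = - 6 j + \frac{j + n}{j + n} n = - 6 j + 1 n = - 6 j + n = n - 6 j$)
$B{\left(-65,-43 \right)} - -2827 = \left(-43 - -390\right) - -2827 = \left(-43 + 390\right) + 2827 = 347 + 2827 = 3174$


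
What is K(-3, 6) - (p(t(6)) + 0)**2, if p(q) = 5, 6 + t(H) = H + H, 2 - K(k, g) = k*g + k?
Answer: -2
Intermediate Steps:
K(k, g) = 2 - k - g*k (K(k, g) = 2 - (k*g + k) = 2 - (g*k + k) = 2 - (k + g*k) = 2 + (-k - g*k) = 2 - k - g*k)
t(H) = -6 + 2*H (t(H) = -6 + (H + H) = -6 + 2*H)
K(-3, 6) - (p(t(6)) + 0)**2 = (2 - 1*(-3) - 1*6*(-3)) - (5 + 0)**2 = (2 + 3 + 18) - 1*5**2 = 23 - 1*25 = 23 - 25 = -2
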